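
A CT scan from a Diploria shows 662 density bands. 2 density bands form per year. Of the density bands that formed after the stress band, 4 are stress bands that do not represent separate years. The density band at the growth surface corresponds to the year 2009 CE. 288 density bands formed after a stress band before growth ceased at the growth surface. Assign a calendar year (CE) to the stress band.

1867 CE

288 density bands formed after the stress band.
Excluding 4 false density bands: 288 − 4 = 284.
284 density bands at 2 per year is 284 / 2 = 142 years.
Counting back 142 years from 2009 CE places the stress band in 2009 − 142 = 1867 CE.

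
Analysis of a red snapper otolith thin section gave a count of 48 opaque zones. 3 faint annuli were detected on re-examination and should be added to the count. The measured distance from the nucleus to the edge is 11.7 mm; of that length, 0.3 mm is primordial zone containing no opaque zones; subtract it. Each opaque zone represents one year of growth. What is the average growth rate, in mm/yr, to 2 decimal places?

Adjusted count: 48 + 3 = 51 opaque zones.
The growth record spans 11.7 − 0.3 = 11.4 mm.
11.4 mm over 51 years gives 11.4 / 51 ≈ 0.22 mm/yr.

0.22 mm/yr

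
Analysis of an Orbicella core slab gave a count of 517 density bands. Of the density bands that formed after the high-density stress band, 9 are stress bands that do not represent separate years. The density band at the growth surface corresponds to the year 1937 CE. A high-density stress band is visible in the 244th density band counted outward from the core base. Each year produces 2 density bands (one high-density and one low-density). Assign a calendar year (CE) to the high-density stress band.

1805 CE

The high-density stress band sits at density band 244 from the core base, so 517 − 244 = 273 density bands formed after it.
Removing the 9 false density bands leaves 273 − 9 = 264 true density bands beyond the high-density stress band.
264 density bands at 2 per year is 264 / 2 = 132 years.
Counting back 132 years from 1937 CE places the high-density stress band in 1937 − 132 = 1805 CE.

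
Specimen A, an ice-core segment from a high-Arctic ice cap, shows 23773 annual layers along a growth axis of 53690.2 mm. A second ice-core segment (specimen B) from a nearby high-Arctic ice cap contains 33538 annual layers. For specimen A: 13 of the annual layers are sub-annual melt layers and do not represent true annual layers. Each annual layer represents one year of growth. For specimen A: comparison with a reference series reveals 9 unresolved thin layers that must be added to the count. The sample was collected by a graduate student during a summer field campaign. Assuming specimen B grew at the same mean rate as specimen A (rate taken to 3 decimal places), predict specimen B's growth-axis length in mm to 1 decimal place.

Specimen A: after corrections the count is 23773 − 13 + 9 = 23769 annual layers.
A: 53690.2 mm over 23769 years gives 53690.2 / 23769 ≈ 2.259 mm/yr.
B's length ≈ 2.259 × 33538 = 75762.3 mm.

75762.3 mm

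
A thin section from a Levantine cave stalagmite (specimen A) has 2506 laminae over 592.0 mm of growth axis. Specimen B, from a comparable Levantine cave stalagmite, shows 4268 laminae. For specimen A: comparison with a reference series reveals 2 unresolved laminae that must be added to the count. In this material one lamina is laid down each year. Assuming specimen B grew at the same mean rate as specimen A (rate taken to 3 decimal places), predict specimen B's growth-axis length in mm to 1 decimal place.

Specimen A: correcting the raw count gives 2506 + 2 = 2508 true laminae.
A: Extension rate ≈ 592.0 / 2508 = 0.236 mm per year.
B's length ≈ 0.236 × 4268 = 1007.2 mm.

1007.2 mm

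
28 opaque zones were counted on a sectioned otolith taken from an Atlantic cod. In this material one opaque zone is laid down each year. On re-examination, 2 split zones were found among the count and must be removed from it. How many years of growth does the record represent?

26 years

Correcting the raw count gives 28 − 2 = 26 true opaque zones.
One opaque zone per year makes the duration 26 years.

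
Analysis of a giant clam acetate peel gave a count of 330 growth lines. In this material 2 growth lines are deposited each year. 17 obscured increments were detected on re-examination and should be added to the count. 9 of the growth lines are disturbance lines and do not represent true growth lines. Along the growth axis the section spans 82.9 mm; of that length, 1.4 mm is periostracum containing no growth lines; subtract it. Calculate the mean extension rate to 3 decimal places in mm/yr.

True growth line count = 330 − 9 + 17 = 338.
Dividing by 2 growth lines per year: 338 / 2 = 169 years.
Net length = 82.9 − 1.4 = 81.5 mm.
81.5 mm over 169 years gives 81.5 / 169 ≈ 0.482 mm/yr.

0.482 mm/yr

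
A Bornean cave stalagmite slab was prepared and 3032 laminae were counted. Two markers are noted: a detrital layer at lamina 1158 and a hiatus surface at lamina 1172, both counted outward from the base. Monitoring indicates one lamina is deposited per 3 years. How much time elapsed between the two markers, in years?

The two markers are separated by 1172 − 1158 = 14 laminae.
14 laminae at 3 years each span 14 × 3 = 42 years.

42 years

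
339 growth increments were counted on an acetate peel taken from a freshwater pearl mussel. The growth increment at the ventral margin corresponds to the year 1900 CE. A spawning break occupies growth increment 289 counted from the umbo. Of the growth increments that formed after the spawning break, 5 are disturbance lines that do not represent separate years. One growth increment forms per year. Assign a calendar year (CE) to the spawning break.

1855 CE

Between growth increment 289 and the ventral margin there are 339 − 289 = 50 growth increments.
50 − 5 false = 45 true growth increments after the spawning break.
The growth increment at the ventral margin is 1900 CE, so the spawning break dates to 1900 − 45 = 1855 CE.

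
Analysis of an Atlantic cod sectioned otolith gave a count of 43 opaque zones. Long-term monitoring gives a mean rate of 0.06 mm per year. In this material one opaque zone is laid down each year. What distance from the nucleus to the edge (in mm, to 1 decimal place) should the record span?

2.6 mm

The record spans 43 years at 0.06 mm per year.
Predicted length = 0.06 mm/year × 43 years = 2.6 mm.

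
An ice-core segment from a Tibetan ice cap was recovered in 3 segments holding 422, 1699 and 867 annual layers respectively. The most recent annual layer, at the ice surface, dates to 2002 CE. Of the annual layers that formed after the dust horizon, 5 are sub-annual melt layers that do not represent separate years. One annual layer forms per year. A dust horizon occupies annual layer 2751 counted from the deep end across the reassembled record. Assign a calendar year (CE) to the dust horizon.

Total annual layers = 422 + 1699 + 867 = 2988.
Between annual layer 2751 and the ice surface there are 2988 − 2751 = 237 annual layers.
237 − 5 false = 232 true annual layers after the dust horizon.
Counting back 232 years from 2002 CE places the dust horizon in 2002 − 232 = 1770 CE.

1770 CE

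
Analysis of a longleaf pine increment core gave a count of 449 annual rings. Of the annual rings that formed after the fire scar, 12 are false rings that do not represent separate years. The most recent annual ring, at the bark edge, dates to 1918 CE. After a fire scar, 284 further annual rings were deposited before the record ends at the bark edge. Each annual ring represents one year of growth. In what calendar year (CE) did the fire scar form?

1646 CE

There are 284 annual rings younger than the fire scar.
284 − 12 false = 272 true annual rings after the fire scar.
The annual ring at the bark edge is 1918 CE, so the fire scar dates to 1918 − 272 = 1646 CE.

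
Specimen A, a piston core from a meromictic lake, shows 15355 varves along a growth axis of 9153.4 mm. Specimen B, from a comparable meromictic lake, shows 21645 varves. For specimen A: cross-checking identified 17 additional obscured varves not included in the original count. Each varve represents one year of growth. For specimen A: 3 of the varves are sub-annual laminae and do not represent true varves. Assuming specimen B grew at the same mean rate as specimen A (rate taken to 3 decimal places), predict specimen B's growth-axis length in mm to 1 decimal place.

12900.4 mm

Specimen A: true varve count = 15355 − 3 + 17 = 15369.
A: Mean rate = 9153.4 mm / 15369 years ≈ 0.596 mm per year.
Length of B = 0.596 × 21645 = 12900.4 mm.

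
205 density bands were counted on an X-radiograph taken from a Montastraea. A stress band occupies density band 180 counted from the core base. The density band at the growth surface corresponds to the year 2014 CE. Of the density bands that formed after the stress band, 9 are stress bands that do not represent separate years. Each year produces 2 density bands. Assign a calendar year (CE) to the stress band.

2006 CE

Between density band 180 and the growth surface there are 205 − 180 = 25 density bands.
Removing the 9 false density bands leaves 25 − 9 = 16 true density bands beyond the stress band.
With 2 density bands per year, 16 / 2 = 8 years.
The density band at the growth surface is 2014 CE, so the stress band dates to 2014 − 8 = 2006 CE.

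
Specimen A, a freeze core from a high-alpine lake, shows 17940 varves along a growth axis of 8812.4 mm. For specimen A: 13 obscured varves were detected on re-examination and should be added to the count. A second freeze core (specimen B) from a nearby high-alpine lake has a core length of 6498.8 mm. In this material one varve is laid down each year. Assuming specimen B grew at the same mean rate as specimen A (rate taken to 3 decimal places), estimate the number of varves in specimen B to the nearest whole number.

13236 varves

Specimen A: true varve count = 17940 + 13 = 17953.
A: Extension rate ≈ 8812.4 / 17953 = 0.491 mm/yr.
Specimen B: 6498.8 mm / 0.491 mm per year = 13235.85 years ≈ 13236 varves.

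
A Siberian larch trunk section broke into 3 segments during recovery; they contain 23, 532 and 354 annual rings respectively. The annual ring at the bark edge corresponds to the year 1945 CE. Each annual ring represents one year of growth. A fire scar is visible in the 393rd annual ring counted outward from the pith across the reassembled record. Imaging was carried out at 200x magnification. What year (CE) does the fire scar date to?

Total annual rings = 23 + 532 + 354 = 909.
909 − 393 = 516 annual rings lie beyond the fire scar toward the bark edge.
1945 − 516 = 1429 CE.

1429 CE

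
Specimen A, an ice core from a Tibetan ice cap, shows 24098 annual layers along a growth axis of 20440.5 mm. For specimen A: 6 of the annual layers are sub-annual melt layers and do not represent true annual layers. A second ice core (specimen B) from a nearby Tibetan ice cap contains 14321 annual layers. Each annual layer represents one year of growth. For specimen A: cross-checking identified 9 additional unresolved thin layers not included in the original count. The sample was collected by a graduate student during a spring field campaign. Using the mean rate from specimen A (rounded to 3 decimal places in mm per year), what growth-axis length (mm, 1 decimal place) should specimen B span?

12144.2 mm

Specimen A: true annual layer count = 24098 − 6 + 9 = 24101.
A: Extension rate ≈ 20440.5 / 24101 = 0.848 mm/year.
For B, 0.848 mm/year × 14321 years = 12144.2 mm.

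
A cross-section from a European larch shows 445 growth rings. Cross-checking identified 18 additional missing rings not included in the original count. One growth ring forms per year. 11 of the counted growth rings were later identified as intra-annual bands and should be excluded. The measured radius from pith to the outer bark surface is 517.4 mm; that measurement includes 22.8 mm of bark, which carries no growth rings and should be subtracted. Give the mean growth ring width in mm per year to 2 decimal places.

1.09 mm per year

True growth ring count = 445 − 11 + 18 = 452.
Removing the 22.8 mm offcut leaves 517.4 − 22.8 = 494.6 mm.
Extension rate ≈ 494.6 / 452 = 1.09 mm per year.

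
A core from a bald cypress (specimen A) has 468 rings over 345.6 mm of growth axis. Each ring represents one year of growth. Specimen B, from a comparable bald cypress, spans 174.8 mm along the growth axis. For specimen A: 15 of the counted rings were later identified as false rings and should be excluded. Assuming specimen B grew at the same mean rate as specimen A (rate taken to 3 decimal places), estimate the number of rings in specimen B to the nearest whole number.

229 rings

Specimen A: correcting the raw count gives 468 − 15 = 453 true rings.
A: Extension rate ≈ 345.6 / 453 = 0.763 mm/year.
Specimen B: 174.8 mm / 0.763 mm per year = 229.10 years ≈ 229 rings.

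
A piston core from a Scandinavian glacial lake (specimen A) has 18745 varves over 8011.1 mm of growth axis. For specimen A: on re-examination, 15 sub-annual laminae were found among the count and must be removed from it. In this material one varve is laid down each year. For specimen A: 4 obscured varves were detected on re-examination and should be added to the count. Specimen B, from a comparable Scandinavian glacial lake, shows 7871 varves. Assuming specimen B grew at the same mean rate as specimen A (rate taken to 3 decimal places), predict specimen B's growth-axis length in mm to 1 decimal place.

3368.8 mm

Specimen A: true varve count = 18745 − 15 + 4 = 18734.
A: 8011.1 mm over 18734 years gives 8011.1 / 18734 ≈ 0.428 mm per year.
Length of B = 0.428 × 7871 = 3368.8 mm.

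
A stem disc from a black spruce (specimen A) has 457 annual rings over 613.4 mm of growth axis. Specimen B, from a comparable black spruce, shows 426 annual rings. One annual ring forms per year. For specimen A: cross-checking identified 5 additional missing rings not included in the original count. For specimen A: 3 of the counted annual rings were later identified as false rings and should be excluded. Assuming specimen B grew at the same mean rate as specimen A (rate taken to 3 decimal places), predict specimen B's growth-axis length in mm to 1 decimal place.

Specimen A: correcting the raw count gives 457 − 3 + 5 = 459 true annual rings.
A: 613.4 mm over 459 years gives 613.4 / 459 ≈ 1.336 mm/year.
B's length ≈ 1.336 × 426 = 569.1 mm.

569.1 mm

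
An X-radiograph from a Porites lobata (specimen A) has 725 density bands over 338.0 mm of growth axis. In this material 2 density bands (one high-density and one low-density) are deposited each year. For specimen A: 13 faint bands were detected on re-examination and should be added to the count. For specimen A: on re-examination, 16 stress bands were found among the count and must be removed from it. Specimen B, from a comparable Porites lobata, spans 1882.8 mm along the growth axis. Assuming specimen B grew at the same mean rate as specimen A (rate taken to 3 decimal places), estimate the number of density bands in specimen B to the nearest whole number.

4023 density bands

Specimen A: true density band count = 725 − 16 + 13 = 722.
Specimen A: dividing by 2 density bands per year: 722 / 2 = 361 years.
A: 338.0 mm over 361 years gives 338.0 / 361 ≈ 0.936 mm per year.
Specimen B: 1882.8 mm / 0.936 mm per year = 2011.54 years; at 2 density bands per year that is 2011.54 × 2 ≈ 4023 density bands.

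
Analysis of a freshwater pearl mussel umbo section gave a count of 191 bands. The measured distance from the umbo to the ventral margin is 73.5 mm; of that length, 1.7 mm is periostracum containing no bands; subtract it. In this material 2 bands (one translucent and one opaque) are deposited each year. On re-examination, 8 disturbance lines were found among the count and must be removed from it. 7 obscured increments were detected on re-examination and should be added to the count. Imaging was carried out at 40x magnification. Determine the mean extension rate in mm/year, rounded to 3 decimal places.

True band count = 191 − 8 + 7 = 190.
190 bands at 2 per year is 190 / 2 = 95 years.
Removing the 1.7 mm offcut leaves 73.5 − 1.7 = 71.8 mm.
71.8 mm over 95 years gives 71.8 / 95 ≈ 0.756 mm/year.

0.756 mm/year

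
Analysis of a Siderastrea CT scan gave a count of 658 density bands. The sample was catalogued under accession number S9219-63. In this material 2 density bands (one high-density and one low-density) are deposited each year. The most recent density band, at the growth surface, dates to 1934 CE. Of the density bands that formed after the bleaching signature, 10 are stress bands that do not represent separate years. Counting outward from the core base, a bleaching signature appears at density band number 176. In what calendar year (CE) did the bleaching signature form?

658 − 176 = 482 density bands lie beyond the bleaching signature toward the growth surface.
482 − 10 false = 472 true density bands after the bleaching signature.
With 2 density bands per year, 472 / 2 = 236 years.
1934 − 236 = 1698 CE.

1698 CE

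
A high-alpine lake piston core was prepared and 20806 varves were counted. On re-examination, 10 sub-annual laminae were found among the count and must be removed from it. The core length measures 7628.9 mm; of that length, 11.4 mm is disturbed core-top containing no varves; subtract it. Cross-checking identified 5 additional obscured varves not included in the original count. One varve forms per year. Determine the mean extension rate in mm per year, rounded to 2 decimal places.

Correcting the raw count gives 20806 − 10 + 5 = 20801 true varves.
Removing the 11.4 mm offcut leaves 7628.9 − 11.4 = 7617.5 mm.
Extension rate ≈ 7617.5 / 20801 = 0.37 mm per year.

0.37 mm per year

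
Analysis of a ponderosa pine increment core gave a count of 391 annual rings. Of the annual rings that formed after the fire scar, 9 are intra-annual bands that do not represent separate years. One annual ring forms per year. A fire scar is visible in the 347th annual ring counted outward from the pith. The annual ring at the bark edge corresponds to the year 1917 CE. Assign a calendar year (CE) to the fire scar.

The fire scar sits at annual ring 347 from the pith, so 391 − 347 = 44 annual rings formed after it.
44 − 9 false = 35 true annual rings after the fire scar.
1917 − 35 = 1882 CE.

1882 CE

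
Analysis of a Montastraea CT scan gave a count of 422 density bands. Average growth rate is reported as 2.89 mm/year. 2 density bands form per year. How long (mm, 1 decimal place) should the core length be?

609.8 mm

Dividing by 2 density bands per year: 422 / 2 = 211 years.
Length ≈ 2.89 × 211 = 609.8 mm.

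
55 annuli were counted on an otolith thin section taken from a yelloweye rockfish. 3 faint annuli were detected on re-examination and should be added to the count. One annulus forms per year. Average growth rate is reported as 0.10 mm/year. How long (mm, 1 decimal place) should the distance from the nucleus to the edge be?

5.8 mm

True annulus count = 55 + 3 = 58.
Length ≈ 0.10 × 58 = 5.8 mm.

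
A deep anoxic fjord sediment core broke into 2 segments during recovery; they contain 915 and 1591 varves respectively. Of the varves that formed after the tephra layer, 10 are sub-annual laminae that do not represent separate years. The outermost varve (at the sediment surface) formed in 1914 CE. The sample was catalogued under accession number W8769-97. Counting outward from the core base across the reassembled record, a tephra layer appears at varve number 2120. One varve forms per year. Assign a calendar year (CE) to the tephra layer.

Total varves = 915 + 1591 = 2506.
The tephra layer sits at varve 2120 from the core base, so 2506 − 2120 = 386 varves formed after it.
Removing the 10 false varves leaves 386 − 10 = 376 true varves beyond the tephra layer.
The varve at the sediment surface is 1914 CE, so the tephra layer dates to 1914 − 376 = 1538 CE.

1538 CE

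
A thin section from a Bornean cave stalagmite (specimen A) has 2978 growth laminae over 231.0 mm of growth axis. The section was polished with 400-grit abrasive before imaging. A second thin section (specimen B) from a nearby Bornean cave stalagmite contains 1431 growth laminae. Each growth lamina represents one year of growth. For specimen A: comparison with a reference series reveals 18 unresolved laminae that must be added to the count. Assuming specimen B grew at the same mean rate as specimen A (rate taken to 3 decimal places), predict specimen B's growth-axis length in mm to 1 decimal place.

Specimen A: correcting the raw count gives 2978 + 18 = 2996 true growth laminae.
A: 231.0 mm over 2996 years gives 231.0 / 2996 ≈ 0.077 mm/yr.
Length of B = 0.077 × 1431 = 110.2 mm.

110.2 mm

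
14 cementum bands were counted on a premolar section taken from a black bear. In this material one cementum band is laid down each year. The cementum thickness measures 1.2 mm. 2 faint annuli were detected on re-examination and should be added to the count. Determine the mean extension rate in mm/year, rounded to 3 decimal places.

0.075 mm/year

Correcting the raw count gives 14 + 2 = 16 true cementum bands.
Mean rate = 1.2 mm / 16 years ≈ 0.075 mm/year.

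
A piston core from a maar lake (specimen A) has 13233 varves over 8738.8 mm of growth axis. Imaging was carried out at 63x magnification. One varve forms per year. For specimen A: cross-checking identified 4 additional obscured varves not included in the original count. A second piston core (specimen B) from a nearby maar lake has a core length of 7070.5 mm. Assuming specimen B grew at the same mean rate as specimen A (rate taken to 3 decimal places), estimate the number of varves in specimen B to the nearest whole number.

10713 varves

Specimen A: true varve count = 13233 + 4 = 13237.
A: Extension rate ≈ 8738.8 / 13237 = 0.660 mm per year.
Specimen B: 7070.5 mm / 0.660 mm per year = 10712.88 years ≈ 10713 varves.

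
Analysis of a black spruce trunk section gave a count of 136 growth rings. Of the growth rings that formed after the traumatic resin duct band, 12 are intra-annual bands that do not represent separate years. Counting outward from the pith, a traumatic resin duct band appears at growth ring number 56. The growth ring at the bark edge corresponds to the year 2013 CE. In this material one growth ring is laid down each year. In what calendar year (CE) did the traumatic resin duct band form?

136 − 56 = 80 growth rings lie beyond the traumatic resin duct band toward the bark edge.
Removing the 12 false growth rings leaves 80 − 12 = 68 true growth rings beyond the traumatic resin duct band.
2013 − 68 = 1945 CE.

1945 CE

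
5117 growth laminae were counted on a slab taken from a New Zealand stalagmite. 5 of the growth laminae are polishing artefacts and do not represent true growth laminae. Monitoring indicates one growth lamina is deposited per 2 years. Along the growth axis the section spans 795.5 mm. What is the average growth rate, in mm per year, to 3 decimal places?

0.078 mm per year

Adjusted count: 5117 − 5 = 5112 growth laminae.
At 2 years per growth lamina, 5112 × 2 = 10224 years.
Mean rate = 795.5 mm / 10224 years ≈ 0.078 mm per year.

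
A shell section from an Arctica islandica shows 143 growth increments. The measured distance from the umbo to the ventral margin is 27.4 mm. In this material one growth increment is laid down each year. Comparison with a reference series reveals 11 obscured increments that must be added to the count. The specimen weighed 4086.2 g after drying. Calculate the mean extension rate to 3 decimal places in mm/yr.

0.178 mm/yr

True growth increment count = 143 + 11 = 154.
Mean rate = 27.4 mm / 154 years ≈ 0.178 mm/yr.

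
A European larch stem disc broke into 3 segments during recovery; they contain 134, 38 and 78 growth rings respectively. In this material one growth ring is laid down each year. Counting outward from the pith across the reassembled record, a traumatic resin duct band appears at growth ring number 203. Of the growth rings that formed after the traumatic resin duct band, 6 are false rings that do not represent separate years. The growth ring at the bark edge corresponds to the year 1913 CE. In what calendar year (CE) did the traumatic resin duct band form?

1872 CE

Total growth rings = 134 + 38 + 78 = 250.
Between growth ring 203 and the bark edge there are 250 − 203 = 47 growth rings.
Excluding 6 false growth rings: 47 − 6 = 41.
The growth ring at the bark edge is 1913 CE, so the traumatic resin duct band dates to 1913 − 41 = 1872 CE.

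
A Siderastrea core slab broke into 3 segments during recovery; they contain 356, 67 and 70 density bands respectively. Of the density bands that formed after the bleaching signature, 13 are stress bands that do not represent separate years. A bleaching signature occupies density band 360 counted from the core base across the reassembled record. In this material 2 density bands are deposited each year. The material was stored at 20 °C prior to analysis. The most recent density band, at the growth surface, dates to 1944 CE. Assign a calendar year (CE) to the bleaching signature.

Total density bands = 356 + 67 + 70 = 493.
The bleaching signature sits at density band 360 from the core base, so 493 − 360 = 133 density bands formed after it.
133 − 13 false = 120 true density bands after the bleaching signature.
With 2 density bands per year, 120 / 2 = 60 years.
1944 − 60 = 1884 CE.

1884 CE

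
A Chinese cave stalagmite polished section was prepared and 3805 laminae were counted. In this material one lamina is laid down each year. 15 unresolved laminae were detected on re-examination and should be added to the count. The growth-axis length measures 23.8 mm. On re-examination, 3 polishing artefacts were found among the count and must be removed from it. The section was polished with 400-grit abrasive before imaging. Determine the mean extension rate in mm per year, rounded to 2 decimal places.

After corrections the count is 3805 − 3 + 15 = 3817 laminae.
Mean rate = 23.8 mm / 3817 years ≈ 0.01 mm per year.

0.01 mm per year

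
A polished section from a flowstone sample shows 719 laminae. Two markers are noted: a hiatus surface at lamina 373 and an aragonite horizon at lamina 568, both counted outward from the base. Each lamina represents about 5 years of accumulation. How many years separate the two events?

975 years

The two markers are separated by 568 − 373 = 195 laminae.
195 laminae at 5 years each span 195 × 5 = 975 years.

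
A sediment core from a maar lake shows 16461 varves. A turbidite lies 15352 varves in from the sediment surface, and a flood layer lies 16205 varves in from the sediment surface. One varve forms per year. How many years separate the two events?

853 years

Separation: 16205 − 15352 = 853 varves.
At one varve per year, 853 years elapsed between them.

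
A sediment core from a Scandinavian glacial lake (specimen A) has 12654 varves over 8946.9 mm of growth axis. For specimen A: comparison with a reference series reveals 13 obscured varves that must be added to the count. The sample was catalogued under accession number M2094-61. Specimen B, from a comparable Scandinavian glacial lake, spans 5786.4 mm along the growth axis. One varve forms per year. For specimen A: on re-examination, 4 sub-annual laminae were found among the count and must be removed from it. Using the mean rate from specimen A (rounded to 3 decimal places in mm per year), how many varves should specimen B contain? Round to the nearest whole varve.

Specimen A: correcting the raw count gives 12654 − 4 + 13 = 12663 true varves.
A: 8946.9 mm over 12663 years gives 8946.9 / 12663 ≈ 0.707 mm per year.
Specimen B: 5786.4 mm / 0.707 mm per year = 8184.44 years ≈ 8184 varves.

8184 varves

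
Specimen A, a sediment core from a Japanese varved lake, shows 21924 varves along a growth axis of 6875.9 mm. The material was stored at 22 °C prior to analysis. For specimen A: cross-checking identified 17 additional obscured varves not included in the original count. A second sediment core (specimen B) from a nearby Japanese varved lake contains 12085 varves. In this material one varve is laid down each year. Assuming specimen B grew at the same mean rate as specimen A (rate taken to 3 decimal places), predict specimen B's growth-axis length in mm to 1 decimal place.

Specimen A: correcting the raw count gives 21924 + 17 = 21941 true varves.
A: Mean rate = 6875.9 mm / 21941 years ≈ 0.313 mm per year.
Length of B = 0.313 × 12085 = 3782.6 mm.

3782.6 mm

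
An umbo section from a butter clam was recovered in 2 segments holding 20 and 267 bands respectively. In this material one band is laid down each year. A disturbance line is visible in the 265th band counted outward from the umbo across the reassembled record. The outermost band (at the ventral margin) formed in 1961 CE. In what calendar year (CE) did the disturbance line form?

1939 CE

Total bands = 20 + 267 = 287.
Between band 265 and the ventral margin there are 287 − 265 = 22 bands.
1961 − 22 = 1939 CE.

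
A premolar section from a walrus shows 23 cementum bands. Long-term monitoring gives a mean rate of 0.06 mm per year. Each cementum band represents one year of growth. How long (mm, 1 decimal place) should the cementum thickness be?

1.4 mm

The record spans 23 years at 0.06 mm per year.
23 years at 0.06 mm/year gives 0.06 × 23 = 1.4 mm.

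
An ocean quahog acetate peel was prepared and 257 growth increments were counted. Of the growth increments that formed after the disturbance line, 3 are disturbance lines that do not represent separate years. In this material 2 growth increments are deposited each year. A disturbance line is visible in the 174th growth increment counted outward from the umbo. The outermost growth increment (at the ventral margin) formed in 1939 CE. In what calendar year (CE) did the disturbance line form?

Between growth increment 174 and the ventral margin there are 257 − 174 = 83 growth increments.
Excluding 3 false growth increments: 83 − 3 = 80.
With 2 growth increments per year, 80 / 2 = 40 years.
The growth increment at the ventral margin is 1939 CE, so the disturbance line dates to 1939 − 40 = 1899 CE.

1899 CE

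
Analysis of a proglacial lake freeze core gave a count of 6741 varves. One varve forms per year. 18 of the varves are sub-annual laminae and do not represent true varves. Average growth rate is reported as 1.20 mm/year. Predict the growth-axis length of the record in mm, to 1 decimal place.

8067.6 mm

Adjusted count: 6741 − 18 = 6723 varves.
Predicted length = 1.20 mm/year × 6723 years = 8067.6 mm.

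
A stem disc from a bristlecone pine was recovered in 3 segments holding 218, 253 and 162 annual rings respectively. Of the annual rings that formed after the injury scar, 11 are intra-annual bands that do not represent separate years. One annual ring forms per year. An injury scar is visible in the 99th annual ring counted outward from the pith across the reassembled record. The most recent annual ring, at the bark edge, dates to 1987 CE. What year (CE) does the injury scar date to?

Total annual rings = 218 + 253 + 162 = 633.
The injury scar sits at annual ring 99 from the pith, so 633 − 99 = 534 annual rings formed after it.
Removing the 11 false annual rings leaves 534 − 11 = 523 true annual rings beyond the injury scar.
Counting back 523 years from 1987 CE places the injury scar in 1987 − 523 = 1464 CE.

1464 CE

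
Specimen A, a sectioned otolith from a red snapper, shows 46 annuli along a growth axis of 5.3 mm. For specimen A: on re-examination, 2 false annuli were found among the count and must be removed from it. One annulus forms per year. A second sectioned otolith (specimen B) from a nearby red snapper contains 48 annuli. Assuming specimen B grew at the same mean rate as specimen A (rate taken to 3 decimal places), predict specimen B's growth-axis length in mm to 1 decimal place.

5.8 mm

Specimen A: true annulus count = 46 − 2 = 44.
A: Mean rate = 5.3 mm / 44 years ≈ 0.120 mm/year.
Length of B = 0.120 × 48 = 5.8 mm.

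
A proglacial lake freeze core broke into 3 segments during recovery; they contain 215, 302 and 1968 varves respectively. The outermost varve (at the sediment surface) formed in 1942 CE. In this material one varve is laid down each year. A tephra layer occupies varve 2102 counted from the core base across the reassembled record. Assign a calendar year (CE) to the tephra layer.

1559 CE

Total varves = 215 + 302 + 1968 = 2485.
The tephra layer sits at varve 2102 from the core base, so 2485 − 2102 = 383 varves formed after it.
1942 − 383 = 1559 CE.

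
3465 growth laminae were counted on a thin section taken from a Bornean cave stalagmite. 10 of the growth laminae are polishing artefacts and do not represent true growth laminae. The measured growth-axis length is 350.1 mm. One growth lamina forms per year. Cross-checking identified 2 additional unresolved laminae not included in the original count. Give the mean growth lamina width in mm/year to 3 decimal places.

0.101 mm/year

Adjusted count: 3465 − 10 + 2 = 3457 growth laminae.
Extension rate ≈ 350.1 / 3457 = 0.101 mm/year.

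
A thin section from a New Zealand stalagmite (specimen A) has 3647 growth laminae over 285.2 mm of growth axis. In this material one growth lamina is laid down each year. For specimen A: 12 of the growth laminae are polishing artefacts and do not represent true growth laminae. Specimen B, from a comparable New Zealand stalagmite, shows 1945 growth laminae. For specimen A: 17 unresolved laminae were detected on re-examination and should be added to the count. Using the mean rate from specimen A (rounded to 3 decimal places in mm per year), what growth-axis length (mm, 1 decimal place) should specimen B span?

Specimen A: after corrections the count is 3647 − 12 + 17 = 3652 growth laminae.
A: Mean rate = 285.2 mm / 3652 years ≈ 0.078 mm per year.
B's length ≈ 0.078 × 1945 = 151.7 mm.

151.7 mm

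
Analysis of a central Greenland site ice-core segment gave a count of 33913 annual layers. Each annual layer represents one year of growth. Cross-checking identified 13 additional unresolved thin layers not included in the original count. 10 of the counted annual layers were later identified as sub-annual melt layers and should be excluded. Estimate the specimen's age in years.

33916 years

True annual layer count = 33913 − 10 + 13 = 33916.
At one annual layer per year, that is 33916 years.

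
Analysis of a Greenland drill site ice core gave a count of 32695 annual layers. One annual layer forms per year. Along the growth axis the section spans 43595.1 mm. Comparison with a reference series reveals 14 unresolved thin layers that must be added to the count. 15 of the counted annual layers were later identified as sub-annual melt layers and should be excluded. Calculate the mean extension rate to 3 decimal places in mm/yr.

Correcting the raw count gives 32695 − 15 + 14 = 32694 true annual layers.
43595.1 mm over 32694 years gives 43595.1 / 32694 ≈ 1.333 mm/yr.

1.333 mm/yr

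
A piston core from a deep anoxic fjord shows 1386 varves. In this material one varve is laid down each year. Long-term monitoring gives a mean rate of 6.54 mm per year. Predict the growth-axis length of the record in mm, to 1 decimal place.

1386 years of growth are recorded.
Predicted length = 6.54 mm/year × 1386 years = 9064.4 mm.

9064.4 mm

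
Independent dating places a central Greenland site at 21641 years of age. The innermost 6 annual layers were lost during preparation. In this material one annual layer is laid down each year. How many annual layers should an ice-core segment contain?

21635 annual layers

At one annual layer per year, 21641 years correspond to 21641 annual layers.
Subtracting the 6 annual layers not captured gives 21641 − 6 = 21635 annual layers in the record.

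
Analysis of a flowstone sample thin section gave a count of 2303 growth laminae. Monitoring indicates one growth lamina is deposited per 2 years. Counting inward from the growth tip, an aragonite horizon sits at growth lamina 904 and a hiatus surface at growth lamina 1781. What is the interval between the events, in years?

1754 years

1781 − 904 = 877 growth laminae lie between the two events.
At 2 years per growth lamina, 877 × 2 = 1754 years.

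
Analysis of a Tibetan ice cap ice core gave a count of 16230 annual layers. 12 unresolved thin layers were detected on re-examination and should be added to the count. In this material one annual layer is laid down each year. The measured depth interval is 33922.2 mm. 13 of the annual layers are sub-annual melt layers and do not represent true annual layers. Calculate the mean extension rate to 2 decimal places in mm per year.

True annual layer count = 16230 − 13 + 12 = 16229.
33922.2 mm over 16229 years gives 33922.2 / 16229 ≈ 2.09 mm per year.

2.09 mm per year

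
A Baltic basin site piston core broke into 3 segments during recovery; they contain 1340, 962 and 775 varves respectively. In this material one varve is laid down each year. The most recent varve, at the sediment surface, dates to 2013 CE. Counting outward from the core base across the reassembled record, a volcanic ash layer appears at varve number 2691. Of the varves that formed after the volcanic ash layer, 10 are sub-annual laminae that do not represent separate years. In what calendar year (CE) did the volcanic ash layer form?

Total varves = 1340 + 962 + 775 = 3077.
Between varve 2691 and the sediment surface there are 3077 − 2691 = 386 varves.
Excluding 10 false varves: 386 − 10 = 376.
The varve at the sediment surface is 2013 CE, so the volcanic ash layer dates to 2013 − 376 = 1637 CE.

1637 CE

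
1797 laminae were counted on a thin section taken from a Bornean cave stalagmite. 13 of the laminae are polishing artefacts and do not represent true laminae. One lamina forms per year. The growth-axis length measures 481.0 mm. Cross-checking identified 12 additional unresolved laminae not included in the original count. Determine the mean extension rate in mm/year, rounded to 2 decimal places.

0.27 mm/year

Adjusted count: 1797 − 13 + 12 = 1796 laminae.
Extension rate ≈ 481.0 / 1796 = 0.27 mm/year.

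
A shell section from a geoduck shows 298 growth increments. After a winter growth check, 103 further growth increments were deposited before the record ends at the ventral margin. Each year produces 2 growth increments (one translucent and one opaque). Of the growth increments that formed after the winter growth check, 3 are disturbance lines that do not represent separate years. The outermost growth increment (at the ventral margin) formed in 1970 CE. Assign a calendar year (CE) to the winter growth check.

103 growth increments formed after the winter growth check.
Excluding 3 false growth increments: 103 − 3 = 100.
100 growth increments at 2 per year is 100 / 2 = 50 years.
Counting back 50 years from 1970 CE places the winter growth check in 1970 − 50 = 1920 CE.

1920 CE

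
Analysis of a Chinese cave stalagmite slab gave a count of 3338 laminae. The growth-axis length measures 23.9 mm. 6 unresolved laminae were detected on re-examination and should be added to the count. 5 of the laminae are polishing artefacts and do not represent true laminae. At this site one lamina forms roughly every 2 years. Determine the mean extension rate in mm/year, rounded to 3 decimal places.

0.004 mm/year

True lamina count = 3338 − 5 + 6 = 3339.
Multiplying by 2 years per lamina: 3339 × 2 = 6678 years.
Extension rate ≈ 23.9 / 6678 = 0.004 mm/year.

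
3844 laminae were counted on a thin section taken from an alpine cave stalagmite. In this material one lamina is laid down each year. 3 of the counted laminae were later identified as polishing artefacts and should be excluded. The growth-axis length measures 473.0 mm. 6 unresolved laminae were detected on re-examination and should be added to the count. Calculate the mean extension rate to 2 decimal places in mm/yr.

0.12 mm/yr

Correcting the raw count gives 3844 − 3 + 6 = 3847 true laminae.
Mean rate = 473.0 mm / 3847 years ≈ 0.12 mm/yr.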